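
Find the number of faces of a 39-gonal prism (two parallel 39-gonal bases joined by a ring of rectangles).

41

A prism on an n-gon has two n-gon bases and n rectangular sides: V = 2·39 = 78, E = 3·39 = 117, F = 39 + 2 = 41.
Check: V − E + F = 78 − 117 + 41 = 2.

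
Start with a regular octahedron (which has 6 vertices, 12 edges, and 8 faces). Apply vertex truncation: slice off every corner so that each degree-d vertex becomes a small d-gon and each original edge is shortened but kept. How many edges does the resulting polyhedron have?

36

Truncation replaces each original edge-end by a new vertex, so V′ = 2E = 24.
Each original edge survives, and each old vertex of degree d contributes d new edges; summing degrees gives Σd = 2E, so E′ = E + 2E = 3E = 36.
Each original face survives and each original vertex becomes one new face: F′ = F + V = 14.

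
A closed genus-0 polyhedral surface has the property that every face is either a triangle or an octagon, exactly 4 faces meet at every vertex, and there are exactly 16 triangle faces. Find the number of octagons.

2

Let x be the number of octagons; then F = 16 + x.
Edge–face incidences: 2E = 3·16 + 8·x = 48 + 8x.
Every vertex has degree 4, so 4V = 2E.
Euler: V − E + F = 2 ⇒ (2E)/4 − E + (16 + x) = 2.
Multiply by 8: 2·(2E) − 4·(2E) + 8·(16 + x) = 16, i.e. 128 + 8x − 2·(48 + 8x) = 16.
Collecting terms: −8x + 32 = 16, so −8x = −16, so x = 2.
Then 2E = 48 + 8·2 = 64, so E = 32, V = 2E/4 = 16, F = 16 + 2 = 18.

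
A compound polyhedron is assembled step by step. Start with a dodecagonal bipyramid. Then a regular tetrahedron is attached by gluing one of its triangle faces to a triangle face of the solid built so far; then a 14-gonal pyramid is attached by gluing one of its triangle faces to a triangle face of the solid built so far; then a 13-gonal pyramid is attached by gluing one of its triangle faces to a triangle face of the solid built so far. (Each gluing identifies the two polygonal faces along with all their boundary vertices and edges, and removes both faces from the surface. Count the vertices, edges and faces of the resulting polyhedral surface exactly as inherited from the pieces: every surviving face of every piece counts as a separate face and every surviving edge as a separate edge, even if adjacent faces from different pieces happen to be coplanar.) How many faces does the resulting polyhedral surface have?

A dodecagonal bipyramid: V=14, E=36, F=24.
Attach a regular tetrahedron (V=4, E=6, F=4) along a 3-gon: merge 3 vertices and 3 edges, delete both glued faces → V=15, E=39, F=26.
Attach a 14-gonal pyramid (V=15, E=28, F=15) along a 3-gon: merge 3 vertices and 3 edges, delete both glued faces → V=27, E=64, F=39.
Attach a 13-gonal pyramid (V=14, E=26, F=14) along a 3-gon: merge 3 vertices and 3 edges, delete both glued faces → V=38, E=87, F=51.
Check: V − E + F = 38 − 87 + 51 = 2.

51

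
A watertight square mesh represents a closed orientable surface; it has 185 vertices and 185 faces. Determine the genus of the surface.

1

Every face is a square, so 2E = 4·185 = 740, giving E = 370.
χ = V − E + F = 185 − 370 + 185 = 0.
For a closed orientable surface χ = 2 − 2g, so g = (2 − (0))/2 = 1.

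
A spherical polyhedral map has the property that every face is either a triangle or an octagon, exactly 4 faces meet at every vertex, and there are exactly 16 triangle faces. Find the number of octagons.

2

Let x be the number of octagons; then F = 16 + x.
Edge–face incidences: 2E = 3·16 + 8·x = 48 + 8x.
Every vertex has degree 4, so 4V = 2E.
Euler: V − E + F = 2 ⇒ (2E)/4 − E + (16 + x) = 2.
Multiply by 8: 2·(2E) − 4·(2E) + 8·(16 + x) = 16, i.e. 128 + 8x − 2·(48 + 8x) = 16.
Collecting terms: −8x + 32 = 16, so −8x = −16, so x = 2.
Then 2E = 48 + 8·2 = 64, so E = 32, V = 2E/4 = 16, F = 16 + 2 = 18.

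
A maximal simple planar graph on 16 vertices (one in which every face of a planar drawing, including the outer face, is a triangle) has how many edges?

In a plane triangulation 3F = 2E and V − E + F = 2, so E = 3V − 6 = 3·16 − 6 = 42.

42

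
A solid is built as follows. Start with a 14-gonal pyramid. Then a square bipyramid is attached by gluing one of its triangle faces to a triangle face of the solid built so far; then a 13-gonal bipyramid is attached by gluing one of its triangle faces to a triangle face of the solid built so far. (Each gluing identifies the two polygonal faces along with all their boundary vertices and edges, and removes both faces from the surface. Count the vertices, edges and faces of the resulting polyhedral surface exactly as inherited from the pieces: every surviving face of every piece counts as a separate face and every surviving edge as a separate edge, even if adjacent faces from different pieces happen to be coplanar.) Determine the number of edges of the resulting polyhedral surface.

73

A 14-gonal pyramid: V=15, E=28, F=15.
Attach a square bipyramid (V=6, E=12, F=8) along a 3-gon: merge 3 vertices and 3 edges, delete both glued faces → V=18, E=37, F=21.
Attach a 13-gonal bipyramid (V=15, E=39, F=26) along a 3-gon: merge 3 vertices and 3 edges, delete both glued faces → V=30, E=73, F=45.
Check: V − E + F = 30 − 73 + 45 = 2.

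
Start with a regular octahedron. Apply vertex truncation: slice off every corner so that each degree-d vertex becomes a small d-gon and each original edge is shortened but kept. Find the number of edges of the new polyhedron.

The base solid has V = 6, E = 12, F = 8.
Truncation replaces each original edge-end by a new vertex, so V′ = 2E = 24.
Each original edge survives, and each old vertex of degree d contributes d new edges; summing degrees gives Σd = 2E, so E′ = E + 2E = 3E = 36.
Each original face survives and each original vertex becomes one new face: F′ = F + V = 14.

36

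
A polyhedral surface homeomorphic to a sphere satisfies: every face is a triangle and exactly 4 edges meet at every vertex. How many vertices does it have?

Each face has 3 edges and each edge borders two faces, so 2E = 3F.
Each vertex has degree 4, so 4V = 2E and hence V = 3F/4.
Euler: V − E + F = 2 ⇒ (3F/4) − (3F/2) + F = 2.
Multiply by 8: (6 − 12 + 8)F = 16, i.e. 2F = 16.
So F = 8, E = 3·8/2 = 12, V = 3·8/4 = 6.

6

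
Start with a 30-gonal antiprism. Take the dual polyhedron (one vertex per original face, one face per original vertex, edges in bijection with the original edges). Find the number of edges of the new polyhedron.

The base solid has V = 60, E = 120, F = 62.
The dual swaps V and F and preserves E: V′ = F = 62, E′ = E = 120, F′ = V = 60.

120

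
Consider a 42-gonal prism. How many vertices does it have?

84

A prism on an n-gon has two n-gon bases and n rectangular sides: V = 2·42 = 84, E = 3·42 = 126, F = 42 + 2 = 44.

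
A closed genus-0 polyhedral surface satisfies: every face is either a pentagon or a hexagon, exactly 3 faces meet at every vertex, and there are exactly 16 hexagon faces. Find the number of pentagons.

12

Let x be the number of pentagons; then F = 16 + x.
Edge–face incidences: 2E = 6·16 + 5·x = 96 + 5x.
Every vertex has degree 3, so 3V = 2E.
Euler: V − E + F = 2 ⇒ (2E)/3 − E + (16 + x) = 2.
Multiply by 6: 2·(2E) − 3·(2E) + 6·(16 + x) = 12, i.e. 96 + 6x − (96 + 5x) = 12.
Collecting terms: x = 12.
Then 2E = 96 + 5·12 = 156, so E = 78, V = 2E/3 = 52, F = 16 + 12 = 28.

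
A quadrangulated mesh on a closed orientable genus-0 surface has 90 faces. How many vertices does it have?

χ = 2 − 2·0 = 2, and every face is a square so 4F = 2E.
E = 4·90/2 = 180. Then V = 2 + E − F = 2 + 180 − 90 = 92.

92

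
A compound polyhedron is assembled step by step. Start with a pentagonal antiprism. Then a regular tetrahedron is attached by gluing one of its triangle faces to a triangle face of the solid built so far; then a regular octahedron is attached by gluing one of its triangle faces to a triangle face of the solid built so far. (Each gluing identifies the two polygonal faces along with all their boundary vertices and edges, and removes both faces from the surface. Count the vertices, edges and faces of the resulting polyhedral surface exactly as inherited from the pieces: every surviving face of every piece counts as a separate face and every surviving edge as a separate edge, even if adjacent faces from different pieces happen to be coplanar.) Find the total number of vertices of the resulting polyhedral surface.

A pentagonal antiprism: V=10, E=20, F=12.
Attach a regular tetrahedron (V=4, E=6, F=4) along a 3-gon: merge 3 vertices and 3 edges, delete both glued faces → V=11, E=23, F=14.
Attach a regular octahedron (V=6, E=12, F=8) along a 3-gon: merge 3 vertices and 3 edges, delete both glued faces → V=14, E=32, F=20.
Check: V − E + F = 14 − 32 + 20 = 2.

14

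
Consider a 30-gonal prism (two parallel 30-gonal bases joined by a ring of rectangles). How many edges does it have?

A prism on an n-gon has two n-gon bases and n rectangular sides: V = 2·30 = 60, E = 3·30 = 90, F = 30 + 2 = 32.

90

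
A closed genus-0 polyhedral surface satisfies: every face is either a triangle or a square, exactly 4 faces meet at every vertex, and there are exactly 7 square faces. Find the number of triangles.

Let x be the number of triangles; then F = 7 + x.
Edge–face incidences: 2E = 4·7 + 3·x = 28 + 3x.
Every vertex has degree 4, so 4V = 2E.
Euler: V − E + F = 2 ⇒ (2E)/4 − E + (7 + x) = 2.
Multiply by 8: 2·(2E) − 4·(2E) + 8·(7 + x) = 16, i.e. 56 + 8x − 2·(28 + 3x) = 16.
Collecting terms: 2x = 16, so x = 8.
Then 2E = 28 + 3·8 = 52, so E = 26, V = 2E/4 = 13, F = 7 + 8 = 15.

8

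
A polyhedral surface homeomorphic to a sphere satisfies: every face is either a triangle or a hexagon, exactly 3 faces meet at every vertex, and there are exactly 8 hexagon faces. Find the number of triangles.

Let x be the number of triangles; then F = 8 + x.
Edge–face incidences: 2E = 6·8 + 3·x = 48 + 3x.
Every vertex has degree 3, so 3V = 2E.
Euler: V − E + F = 2 ⇒ (2E)/3 − E + (8 + x) = 2.
Multiply by 6: 2·(2E) − 3·(2E) + 6·(8 + x) = 12, i.e. 48 + 6x − (48 + 3x) = 12.
Collecting terms: 3x = 12, so x = 4.
Then 2E = 48 + 3·4 = 60, so E = 30, V = 2E/3 = 20, F = 8 + 4 = 12.

4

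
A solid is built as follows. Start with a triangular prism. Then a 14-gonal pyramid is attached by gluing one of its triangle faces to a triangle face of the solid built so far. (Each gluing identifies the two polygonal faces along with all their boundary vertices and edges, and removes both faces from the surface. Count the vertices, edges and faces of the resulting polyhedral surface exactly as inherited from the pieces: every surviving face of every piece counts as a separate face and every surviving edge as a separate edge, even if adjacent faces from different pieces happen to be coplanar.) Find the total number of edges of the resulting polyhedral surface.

A triangular prism: V=6, E=9, F=5.
Attach a 14-gonal pyramid (V=15, E=28, F=15) along a 3-gon: merge 3 vertices and 3 edges, delete both glued faces → V=18, E=34, F=18.
Check: V − E + F = 18 − 34 + 18 = 2.

34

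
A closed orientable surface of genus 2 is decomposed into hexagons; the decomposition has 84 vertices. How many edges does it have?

χ = 2 − 2·2 = -2, and every face is a hexagon so 6F = 2E.
V − E + F = -2 with E = 6F/2 gives 84 − (6/2 − 1)·F = -2, so F = 43 and E = 129.

129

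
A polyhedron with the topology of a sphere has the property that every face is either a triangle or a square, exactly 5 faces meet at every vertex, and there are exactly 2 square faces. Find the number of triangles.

24

Let x be the number of triangles; then F = 2 + x.
Edge–face incidences: 2E = 4·2 + 3·x = 8 + 3x.
Every vertex has degree 5, so 5V = 2E.
Euler: V − E + F = 2 ⇒ (2E)/5 − E + (2 + x) = 2.
Multiply by 10: 2·(2E) − 5·(2E) + 10·(2 + x) = 20, i.e. 20 + 10x − 3·(8 + 3x) = 20.
Collecting terms: x − 4 = 20, so x = 24.
Then 2E = 8 + 3·24 = 80, so E = 40, V = 2E/5 = 16, F = 2 + 24 = 26.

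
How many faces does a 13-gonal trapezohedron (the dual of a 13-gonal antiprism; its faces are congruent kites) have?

The n-trapezohedron (dual of the n-antiprism) has V = 2·13 + 2 = 28, E = 4·13 = 52, F = 2·13 = 26.

26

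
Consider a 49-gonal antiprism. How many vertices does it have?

An antiprism on an n-gon has two n-gon caps and 2n triangles: V = 2·49 = 98, E = 4·49 = 196, F = 2·49 + 2 = 100.
Check: V − E + F = 98 − 196 + 100 = 2.

98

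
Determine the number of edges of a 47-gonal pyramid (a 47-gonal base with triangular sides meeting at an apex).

94

A pyramid on an n-gon base has one n-gon and n triangles: V = 47 + 1 = 48, E = 2·47 = 94, F = 47 + 1 = 48.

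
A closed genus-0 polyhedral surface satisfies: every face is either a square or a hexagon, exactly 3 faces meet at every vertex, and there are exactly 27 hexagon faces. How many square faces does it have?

Let x be the number of squares; then F = 27 + x.
Edge–face incidences: 2E = 6·27 + 4·x = 162 + 4x.
Every vertex has degree 3, so 3V = 2E.
Euler: V − E + F = 2 ⇒ (2E)/3 − E + (27 + x) = 2.
Multiply by 6: 2·(2E) − 3·(2E) + 6·(27 + x) = 12, i.e. 162 + 6x − (162 + 4x) = 12.
Collecting terms: 2x = 12, so x = 6.
Then 2E = 162 + 4·6 = 186, so E = 93, V = 2E/3 = 62, F = 27 + 6 = 33.

6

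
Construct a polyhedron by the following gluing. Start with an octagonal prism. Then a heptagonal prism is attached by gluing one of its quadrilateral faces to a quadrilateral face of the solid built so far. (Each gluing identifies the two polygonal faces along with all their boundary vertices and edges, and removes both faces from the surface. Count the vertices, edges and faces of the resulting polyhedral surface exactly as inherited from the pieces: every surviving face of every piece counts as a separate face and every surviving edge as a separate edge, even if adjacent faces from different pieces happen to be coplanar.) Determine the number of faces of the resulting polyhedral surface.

17

An octagonal prism: V=16, E=24, F=10.
Attach a heptagonal prism (V=14, E=21, F=9) along a 4-gon: merge 4 vertices and 4 edges, delete both glued faces → V=26, E=41, F=17.
Check: V − E + F = 26 − 41 + 17 = 2.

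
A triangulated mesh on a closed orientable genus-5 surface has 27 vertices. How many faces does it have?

70

χ = 2 − 2·5 = -8, and every face is a triangle so 3F = 2E.
V − E + F = -8 with E = 3F/2 gives 27 − (3/2 − 1)·F = -8, so F = 70 and E = 105.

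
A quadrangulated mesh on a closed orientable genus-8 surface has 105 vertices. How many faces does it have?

χ = 2 − 2·8 = -14, and every face is a square so 4F = 2E.
V − E + F = -14 with E = 4F/2 gives 105 − (4/2 − 1)·F = -14, so F = 119 and E = 238.

119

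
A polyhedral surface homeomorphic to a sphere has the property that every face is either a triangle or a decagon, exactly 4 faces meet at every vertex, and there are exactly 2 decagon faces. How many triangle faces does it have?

20

Let x be the number of triangles; then F = 2 + x.
Edge–face incidences: 2E = 10·2 + 3·x = 20 + 3x.
Every vertex has degree 4, so 4V = 2E.
Euler: V − E + F = 2 ⇒ (2E)/4 − E + (2 + x) = 2.
Multiply by 8: 2·(2E) − 4·(2E) + 8·(2 + x) = 16, i.e. 16 + 8x − 2·(20 + 3x) = 16.
Collecting terms: 2x − 24 = 16, so 2x = 40, so x = 20.
Then 2E = 20 + 3·20 = 80, so E = 40, V = 2E/4 = 20, F = 2 + 20 = 22.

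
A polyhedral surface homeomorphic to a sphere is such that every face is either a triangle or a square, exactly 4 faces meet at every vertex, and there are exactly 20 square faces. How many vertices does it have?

Let x be the number of triangles; then F = 20 + x.
Edge–face incidences: 2E = 4·20 + 3·x = 80 + 3x.
Every vertex has degree 4, so 4V = 2E.
Euler: V − E + F = 2 ⇒ (2E)/4 − E + (20 + x) = 2.
Multiply by 8: 2·(2E) − 4·(2E) + 8·(20 + x) = 16, i.e. 160 + 8x − 2·(80 + 3x) = 16.
Collecting terms: 2x = 16, so x = 8.
Then 2E = 80 + 3·8 = 104, so E = 52, V = 2E/4 = 26, F = 20 + 8 = 28.

26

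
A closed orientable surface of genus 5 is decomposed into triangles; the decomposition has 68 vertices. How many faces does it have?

152

χ = 2 − 2·5 = -8, and every face is a triangle so 3F = 2E.
V − E + F = -8 with E = 3F/2 gives 68 − (3/2 − 1)·F = -8, so F = 152 and E = 228.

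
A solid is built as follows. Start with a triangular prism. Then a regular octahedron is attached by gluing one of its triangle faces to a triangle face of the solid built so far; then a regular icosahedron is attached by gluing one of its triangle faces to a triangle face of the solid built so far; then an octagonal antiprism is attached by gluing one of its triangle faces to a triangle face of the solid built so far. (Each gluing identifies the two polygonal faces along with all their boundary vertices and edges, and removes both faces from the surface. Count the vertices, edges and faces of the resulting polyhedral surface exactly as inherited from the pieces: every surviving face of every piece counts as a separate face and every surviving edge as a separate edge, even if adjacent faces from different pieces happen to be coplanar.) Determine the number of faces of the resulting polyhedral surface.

A triangular prism: V=6, E=9, F=5.
Attach a regular octahedron (V=6, E=12, F=8) along a 3-gon: merge 3 vertices and 3 edges, delete both glued faces → V=9, E=18, F=11.
Attach a regular icosahedron (V=12, E=30, F=20) along a 3-gon: merge 3 vertices and 3 edges, delete both glued faces → V=18, E=45, F=29.
Attach an octagonal antiprism (V=16, E=32, F=18) along a 3-gon: merge 3 vertices and 3 edges, delete both glued faces → V=31, E=74, F=45.
Check: V − E + F = 31 − 74 + 45 = 2.

45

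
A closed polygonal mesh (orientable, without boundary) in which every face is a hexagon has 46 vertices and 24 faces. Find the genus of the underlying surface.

Every face is a hexagon, so 2E = 6·24 = 144, giving E = 72.
χ = V − E + F = 46 − 72 + 24 = -2.
For a closed orientable surface χ = 2 − 2g, so g = (2 − (-2))/2 = 2.

2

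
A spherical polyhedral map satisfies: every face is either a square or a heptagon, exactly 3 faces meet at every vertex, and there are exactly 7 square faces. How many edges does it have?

21

Let x be the number of heptagons; then F = 7 + x.
Edge–face incidences: 2E = 4·7 + 7·x = 28 + 7x.
Every vertex has degree 3, so 3V = 2E.
Euler: V − E + F = 2 ⇒ (2E)/3 − E + (7 + x) = 2.
Multiply by 6: 2·(2E) − 3·(2E) + 6·(7 + x) = 12, i.e. 42 + 6x − (28 + 7x) = 12.
Collecting terms: −x + 14 = 12, so −x = −2, so x = 2.
Then 2E = 28 + 7·2 = 42, so E = 21, V = 2E/3 = 14, F = 7 + 2 = 9.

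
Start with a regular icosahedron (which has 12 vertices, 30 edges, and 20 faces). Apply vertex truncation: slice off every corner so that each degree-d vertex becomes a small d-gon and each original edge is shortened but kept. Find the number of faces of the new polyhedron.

Truncation replaces each original edge-end by a new vertex, so V′ = 2E = 60.
Each original edge survives, and each old vertex of degree d contributes d new edges; summing degrees gives Σd = 2E, so E′ = E + 2E = 3E = 90.
Each original face survives and each original vertex becomes one new face: F′ = F + V = 32.

32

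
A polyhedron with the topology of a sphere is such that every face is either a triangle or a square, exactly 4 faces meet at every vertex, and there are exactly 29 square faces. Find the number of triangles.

8

Let x be the number of triangles; then F = 29 + x.
Edge–face incidences: 2E = 4·29 + 3·x = 116 + 3x.
Every vertex has degree 4, so 4V = 2E.
Euler: V − E + F = 2 ⇒ (2E)/4 − E + (29 + x) = 2.
Multiply by 8: 2·(2E) − 4·(2E) + 8·(29 + x) = 16, i.e. 232 + 8x − 2·(116 + 3x) = 16.
Collecting terms: 2x = 16, so x = 8.
Then 2E = 116 + 3·8 = 140, so E = 70, V = 2E/4 = 35, F = 29 + 8 = 37.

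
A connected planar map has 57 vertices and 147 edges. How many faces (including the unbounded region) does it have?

92

Euler's formula for a connected plane graph: V − E + F = 2, so F = 2 − 57 + 147 = 92.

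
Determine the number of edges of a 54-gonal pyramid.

A pyramid on an n-gon base has one n-gon and n triangles: V = 54 + 1 = 55, E = 2·54 = 108, F = 54 + 1 = 55.

108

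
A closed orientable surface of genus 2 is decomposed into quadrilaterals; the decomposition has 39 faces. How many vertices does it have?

χ = 2 − 2·2 = -2, and every face is a square so 4F = 2E.
E = 4·39/2 = 78. Then V = -2 + E − F = -2 + 78 − 39 = 37.

37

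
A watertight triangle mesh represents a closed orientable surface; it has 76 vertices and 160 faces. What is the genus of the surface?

3

Every face is a triangle, so 2E = 3·160 = 480, giving E = 240.
χ = V − E + F = 76 − 240 + 160 = -4.
For a closed orientable surface χ = 2 − 2g, so g = (2 − (-4))/2 = 3.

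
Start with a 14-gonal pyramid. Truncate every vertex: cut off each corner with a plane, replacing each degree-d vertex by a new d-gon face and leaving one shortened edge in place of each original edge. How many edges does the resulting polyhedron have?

The base solid has V = 15, E = 28, F = 15.
Truncation replaces each original edge-end by a new vertex, so V′ = 2E = 56.
Each original edge survives, and each old vertex of degree d contributes d new edges; summing degrees gives Σd = 2E, so E′ = E + 2E = 3E = 84.
Each original face survives and each original vertex becomes one new face: F′ = F + V = 30.

84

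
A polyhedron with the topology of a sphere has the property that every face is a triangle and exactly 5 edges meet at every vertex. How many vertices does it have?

12

Each face has 3 edges and each edge borders two faces, so 2E = 3F.
Each vertex has degree 5, so 5V = 2E and hence V = 3F/5.
Euler: V − E + F = 2 ⇒ (3F/5) − (3F/2) + F = 2.
Multiply by 10: (6 − 15 + 10)F = 20, i.e. 1F = 20.
So F = 20, E = 3·20/2 = 30, V = 3·20/5 = 12.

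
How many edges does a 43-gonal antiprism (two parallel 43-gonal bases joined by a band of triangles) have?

An antiprism on an n-gon has two n-gon caps and 2n triangles: V = 2·43 = 86, E = 4·43 = 172, F = 2·43 + 2 = 88.

172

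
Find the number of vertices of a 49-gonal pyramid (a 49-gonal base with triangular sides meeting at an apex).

50

A pyramid on an n-gon base has one n-gon and n triangles: V = 49 + 1 = 50, E = 2·49 = 98, F = 49 + 1 = 50.
Check: V − E + F = 50 − 98 + 50 = 2.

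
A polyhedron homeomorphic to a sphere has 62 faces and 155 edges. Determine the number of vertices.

95

Here V − E + F = 2.
V = 2 + E − F = 2 + 155 − 62 = 95.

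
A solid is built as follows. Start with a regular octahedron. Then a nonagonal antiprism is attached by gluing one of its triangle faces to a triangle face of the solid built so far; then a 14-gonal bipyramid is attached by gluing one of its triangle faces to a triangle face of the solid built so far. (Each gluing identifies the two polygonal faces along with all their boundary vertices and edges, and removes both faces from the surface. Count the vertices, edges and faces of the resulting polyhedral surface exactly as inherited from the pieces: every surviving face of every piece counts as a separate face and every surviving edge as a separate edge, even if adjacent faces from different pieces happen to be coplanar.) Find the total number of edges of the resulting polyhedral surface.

A regular octahedron: V=6, E=12, F=8.
Attach a nonagonal antiprism (V=18, E=36, F=20) along a 3-gon: merge 3 vertices and 3 edges, delete both glued faces → V=21, E=45, F=26.
Attach a 14-gonal bipyramid (V=16, E=42, F=28) along a 3-gon: merge 3 vertices and 3 edges, delete both glued faces → V=34, E=84, F=52.
Check: V − E + F = 34 − 84 + 52 = 2.

84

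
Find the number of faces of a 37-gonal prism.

A prism on an n-gon has two n-gon bases and n rectangular sides: V = 2·37 = 74, E = 3·37 = 111, F = 37 + 2 = 39.
Check: V − E + F = 74 − 111 + 39 = 2.

39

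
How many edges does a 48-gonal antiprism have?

192

An antiprism on an n-gon has two n-gon caps and 2n triangles: V = 2·48 = 96, E = 4·48 = 192, F = 2·48 + 2 = 98.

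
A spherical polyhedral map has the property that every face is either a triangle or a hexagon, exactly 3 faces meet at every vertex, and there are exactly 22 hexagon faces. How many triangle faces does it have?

Let x be the number of triangles; then F = 22 + x.
Edge–face incidences: 2E = 6·22 + 3·x = 132 + 3x.
Every vertex has degree 3, so 3V = 2E.
Euler: V − E + F = 2 ⇒ (2E)/3 − E + (22 + x) = 2.
Multiply by 6: 2·(2E) − 3·(2E) + 6·(22 + x) = 12, i.e. 132 + 6x − (132 + 3x) = 12.
Collecting terms: 3x = 12, so x = 4.
Then 2E = 132 + 3·4 = 144, so E = 72, V = 2E/3 = 48, F = 22 + 4 = 26.

4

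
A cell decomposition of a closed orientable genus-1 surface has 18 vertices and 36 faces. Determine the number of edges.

54

For a closed orientable surface of genus 1, χ = 2 − 2·1 = 0.
E = V + F − (0) = 18 + 36 − (0) = 54.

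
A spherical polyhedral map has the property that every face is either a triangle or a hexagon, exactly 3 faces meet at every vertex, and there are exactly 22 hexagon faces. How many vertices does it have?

Let x be the number of triangles; then F = 22 + x.
Edge–face incidences: 2E = 6·22 + 3·x = 132 + 3x.
Every vertex has degree 3, so 3V = 2E.
Euler: V − E + F = 2 ⇒ (2E)/3 − E + (22 + x) = 2.
Multiply by 6: 2·(2E) − 3·(2E) + 6·(22 + x) = 12, i.e. 132 + 6x − (132 + 3x) = 12.
Collecting terms: 3x = 12, so x = 4.
Then 2E = 132 + 3·4 = 144, so E = 72, V = 2E/3 = 48, F = 22 + 4 = 26.

48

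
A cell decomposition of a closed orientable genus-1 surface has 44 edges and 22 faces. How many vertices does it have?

For a closed orientable surface of genus 1, χ = 2 − 2·1 = 0.
V = 0 + E − F = 0 + 44 − 22 = 22.

22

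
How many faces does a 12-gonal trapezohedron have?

24

The n-trapezohedron (dual of the n-antiprism) has V = 2·12 + 2 = 26, E = 4·12 = 48, F = 2·12 = 24.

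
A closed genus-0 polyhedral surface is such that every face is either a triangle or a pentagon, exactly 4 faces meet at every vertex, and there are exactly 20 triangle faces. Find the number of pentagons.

Let x be the number of pentagons; then F = 20 + x.
Edge–face incidences: 2E = 3·20 + 5·x = 60 + 5x.
Every vertex has degree 4, so 4V = 2E.
Euler: V − E + F = 2 ⇒ (2E)/4 − E + (20 + x) = 2.
Multiply by 8: 2·(2E) − 4·(2E) + 8·(20 + x) = 16, i.e. 160 + 8x − 2·(60 + 5x) = 16.
Collecting terms: −2x + 40 = 16, so −2x = −24, so x = 12.
Then 2E = 60 + 5·12 = 120, so E = 60, V = 2E/4 = 30, F = 20 + 12 = 32.

12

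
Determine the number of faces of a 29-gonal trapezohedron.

The n-trapezohedron (dual of the n-antiprism) has V = 2·29 + 2 = 60, E = 4·29 = 116, F = 2·29 = 58.
Check: V − E + F = 60 − 116 + 58 = 2.

58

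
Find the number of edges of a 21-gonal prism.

A prism on an n-gon has two n-gon bases and n rectangular sides: V = 2·21 = 42, E = 3·21 = 63, F = 21 + 2 = 23.
Check: V − E + F = 42 − 63 + 23 = 2.

63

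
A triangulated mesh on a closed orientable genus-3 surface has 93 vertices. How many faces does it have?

χ = 2 − 2·3 = -4, and every face is a triangle so 3F = 2E.
V − E + F = -4 with E = 3F/2 gives 93 − (3/2 − 1)·F = -4, so F = 194 and E = 291.

194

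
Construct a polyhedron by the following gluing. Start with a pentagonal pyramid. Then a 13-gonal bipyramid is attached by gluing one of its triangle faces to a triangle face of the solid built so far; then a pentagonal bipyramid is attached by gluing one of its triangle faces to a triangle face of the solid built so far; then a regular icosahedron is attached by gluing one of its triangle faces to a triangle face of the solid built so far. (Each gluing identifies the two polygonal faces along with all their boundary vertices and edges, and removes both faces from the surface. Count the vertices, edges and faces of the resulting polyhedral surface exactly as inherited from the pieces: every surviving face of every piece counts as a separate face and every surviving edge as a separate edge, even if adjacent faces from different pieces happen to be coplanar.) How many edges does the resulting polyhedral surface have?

A pentagonal pyramid: V=6, E=10, F=6.
Attach a 13-gonal bipyramid (V=15, E=39, F=26) along a 3-gon: merge 3 vertices and 3 edges, delete both glued faces → V=18, E=46, F=30.
Attach a pentagonal bipyramid (V=7, E=15, F=10) along a 3-gon: merge 3 vertices and 3 edges, delete both glued faces → V=22, E=58, F=38.
Attach a regular icosahedron (V=12, E=30, F=20) along a 3-gon: merge 3 vertices and 3 edges, delete both glued faces → V=31, E=85, F=56.
Check: V − E + F = 31 − 85 + 56 = 2.

85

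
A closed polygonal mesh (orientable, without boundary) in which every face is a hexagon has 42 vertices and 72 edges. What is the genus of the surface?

4

Every face is a hexagon and each edge borders two faces, so 6F = 2·72, giving F = 24.
χ = V − E + F = 42 − 72 + 24 = -6.
For a closed orientable surface χ = 2 − 2g, so g = (2 − (-6))/2 = 4.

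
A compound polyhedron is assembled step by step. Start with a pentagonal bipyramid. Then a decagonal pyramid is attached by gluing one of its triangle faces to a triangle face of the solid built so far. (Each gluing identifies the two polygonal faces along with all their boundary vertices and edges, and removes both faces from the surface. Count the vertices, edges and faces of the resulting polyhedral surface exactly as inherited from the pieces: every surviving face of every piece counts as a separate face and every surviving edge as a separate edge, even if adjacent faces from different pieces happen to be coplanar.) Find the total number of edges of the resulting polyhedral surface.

32

A pentagonal bipyramid: V=7, E=15, F=10.
Attach a decagonal pyramid (V=11, E=20, F=11) along a 3-gon: merge 3 vertices and 3 edges, delete both glued faces → V=15, E=32, F=19.
Check: V − E + F = 15 − 32 + 19 = 2.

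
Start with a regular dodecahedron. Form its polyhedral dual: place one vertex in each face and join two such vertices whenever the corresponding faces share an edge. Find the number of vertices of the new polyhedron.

12

The base solid has V = 20, E = 30, F = 12.
The dual swaps V and F and preserves E: V′ = F = 12, E′ = E = 30, F′ = V = 20.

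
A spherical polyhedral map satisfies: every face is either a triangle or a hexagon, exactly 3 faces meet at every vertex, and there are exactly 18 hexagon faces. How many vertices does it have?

Let x be the number of triangles; then F = 18 + x.
Edge–face incidences: 2E = 6·18 + 3·x = 108 + 3x.
Every vertex has degree 3, so 3V = 2E.
Euler: V − E + F = 2 ⇒ (2E)/3 − E + (18 + x) = 2.
Multiply by 6: 2·(2E) − 3·(2E) + 6·(18 + x) = 12, i.e. 108 + 6x − (108 + 3x) = 12.
Collecting terms: 3x = 12, so x = 4.
Then 2E = 108 + 3·4 = 120, so E = 60, V = 2E/3 = 40, F = 18 + 4 = 22.

40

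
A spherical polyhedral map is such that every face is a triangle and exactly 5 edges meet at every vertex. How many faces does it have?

20

Each face has 3 edges and each edge borders two faces, so 2E = 3F.
Each vertex has degree 5, so 5V = 2E and hence V = 3F/5.
Euler: V − E + F = 2 ⇒ (3F/5) − (3F/2) + F = 2.
Multiply by 10: (6 − 15 + 10)F = 20, i.e. 1F = 20.
So F = 20, E = 3·20/2 = 30, V = 3·20/5 = 12.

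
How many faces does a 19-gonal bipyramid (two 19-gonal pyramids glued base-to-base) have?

38

A bipyramid over an n-gon has 2n triangular faces and n + 2 vertices: V = 19 + 2 = 21, E = 3·19 = 57, F = 2·19 = 38.
Check: V − E + F = 21 − 57 + 38 = 2.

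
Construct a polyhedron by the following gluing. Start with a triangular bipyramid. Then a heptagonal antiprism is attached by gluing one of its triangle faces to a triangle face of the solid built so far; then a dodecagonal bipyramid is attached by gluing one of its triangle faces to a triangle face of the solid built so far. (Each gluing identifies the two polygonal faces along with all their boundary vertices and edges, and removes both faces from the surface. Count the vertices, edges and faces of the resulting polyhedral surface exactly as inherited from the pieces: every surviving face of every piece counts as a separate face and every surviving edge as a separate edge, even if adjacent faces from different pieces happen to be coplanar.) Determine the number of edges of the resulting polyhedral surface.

67

A triangular bipyramid: V=5, E=9, F=6.
Attach a heptagonal antiprism (V=14, E=28, F=16) along a 3-gon: merge 3 vertices and 3 edges, delete both glued faces → V=16, E=34, F=20.
Attach a dodecagonal bipyramid (V=14, E=36, F=24) along a 3-gon: merge 3 vertices and 3 edges, delete both glued faces → V=27, E=67, F=42.
Check: V − E + F = 27 − 67 + 42 = 2.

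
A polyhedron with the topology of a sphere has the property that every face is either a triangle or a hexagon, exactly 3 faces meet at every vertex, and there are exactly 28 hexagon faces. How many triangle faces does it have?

Let x be the number of triangles; then F = 28 + x.
Edge–face incidences: 2E = 6·28 + 3·x = 168 + 3x.
Every vertex has degree 3, so 3V = 2E.
Euler: V − E + F = 2 ⇒ (2E)/3 − E + (28 + x) = 2.
Multiply by 6: 2·(2E) − 3·(2E) + 6·(28 + x) = 12, i.e. 168 + 6x − (168 + 3x) = 12.
Collecting terms: 3x = 12, so x = 4.
Then 2E = 168 + 3·4 = 180, so E = 90, V = 2E/3 = 60, F = 28 + 4 = 32.

4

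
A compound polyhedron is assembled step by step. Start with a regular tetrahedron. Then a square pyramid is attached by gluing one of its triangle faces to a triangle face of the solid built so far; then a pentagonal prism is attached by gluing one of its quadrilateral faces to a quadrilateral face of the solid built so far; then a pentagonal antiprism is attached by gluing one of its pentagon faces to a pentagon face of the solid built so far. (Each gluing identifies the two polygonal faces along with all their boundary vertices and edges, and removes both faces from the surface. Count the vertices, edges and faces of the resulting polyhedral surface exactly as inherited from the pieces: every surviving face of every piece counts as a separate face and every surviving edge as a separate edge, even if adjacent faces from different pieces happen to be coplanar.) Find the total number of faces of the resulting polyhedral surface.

22

A regular tetrahedron: V=4, E=6, F=4.
Attach a square pyramid (V=5, E=8, F=5) along a 3-gon: merge 3 vertices and 3 edges, delete both glued faces → V=6, E=11, F=7.
Attach a pentagonal prism (V=10, E=15, F=7) along a 4-gon: merge 4 vertices and 4 edges, delete both glued faces → V=12, E=22, F=12.
Attach a pentagonal antiprism (V=10, E=20, F=12) along a 5-gon: merge 5 vertices and 5 edges, delete both glued faces → V=17, E=37, F=22.
Check: V − E + F = 17 − 37 + 22 = 2.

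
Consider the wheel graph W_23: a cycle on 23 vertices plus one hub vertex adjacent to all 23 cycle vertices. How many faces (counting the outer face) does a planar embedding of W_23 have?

W_23 has V = 23 + 1 = 24 vertices and E = 2·23 = 46 edges.
By Euler's formula F = 2 − V + E = 2 − 24 + 46 = 24.

24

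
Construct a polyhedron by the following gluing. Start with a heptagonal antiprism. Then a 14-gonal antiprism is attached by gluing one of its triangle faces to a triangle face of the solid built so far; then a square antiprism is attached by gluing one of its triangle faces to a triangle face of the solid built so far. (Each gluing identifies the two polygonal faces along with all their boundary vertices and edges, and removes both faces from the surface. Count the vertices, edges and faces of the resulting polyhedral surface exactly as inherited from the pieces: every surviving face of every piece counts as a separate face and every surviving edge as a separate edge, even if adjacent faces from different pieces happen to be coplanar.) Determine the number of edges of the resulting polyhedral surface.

94

A heptagonal antiprism: V=14, E=28, F=16.
Attach a 14-gonal antiprism (V=28, E=56, F=30) along a 3-gon: merge 3 vertices and 3 edges, delete both glued faces → V=39, E=81, F=44.
Attach a square antiprism (V=8, E=16, F=10) along a 3-gon: merge 3 vertices and 3 edges, delete both glued faces → V=44, E=94, F=52.
Check: V − E + F = 44 − 94 + 52 = 2.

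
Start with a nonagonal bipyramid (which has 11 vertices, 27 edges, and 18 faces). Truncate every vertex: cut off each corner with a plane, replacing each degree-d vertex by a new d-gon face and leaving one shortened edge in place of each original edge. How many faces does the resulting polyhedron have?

Truncation replaces each original edge-end by a new vertex, so V′ = 2E = 54.
Each original edge survives, and each old vertex of degree d contributes d new edges; summing degrees gives Σd = 2E, so E′ = E + 2E = 3E = 81.
Each original face survives and each original vertex becomes one new face: F′ = F + V = 29.

29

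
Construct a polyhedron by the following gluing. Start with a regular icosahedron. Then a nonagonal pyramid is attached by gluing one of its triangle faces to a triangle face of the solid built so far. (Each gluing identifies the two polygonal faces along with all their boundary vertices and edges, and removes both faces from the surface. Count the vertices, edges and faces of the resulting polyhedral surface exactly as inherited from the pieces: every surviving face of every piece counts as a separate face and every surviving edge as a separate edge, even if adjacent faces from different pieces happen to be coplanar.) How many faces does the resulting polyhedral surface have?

A regular icosahedron: V=12, E=30, F=20.
Attach a nonagonal pyramid (V=10, E=18, F=10) along a 3-gon: merge 3 vertices and 3 edges, delete both glued faces → V=19, E=45, F=28.
Check: V − E + F = 19 − 45 + 28 = 2.

28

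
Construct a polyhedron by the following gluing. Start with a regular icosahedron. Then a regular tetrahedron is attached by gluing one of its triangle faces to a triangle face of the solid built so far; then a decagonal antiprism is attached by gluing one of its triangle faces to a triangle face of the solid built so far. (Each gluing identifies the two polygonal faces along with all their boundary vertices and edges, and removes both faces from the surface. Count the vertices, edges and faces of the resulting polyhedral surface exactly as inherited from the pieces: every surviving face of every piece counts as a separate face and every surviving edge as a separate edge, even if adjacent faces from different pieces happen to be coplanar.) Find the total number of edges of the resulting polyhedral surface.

70

A regular icosahedron: V=12, E=30, F=20.
Attach a regular tetrahedron (V=4, E=6, F=4) along a 3-gon: merge 3 vertices and 3 edges, delete both glued faces → V=13, E=33, F=22.
Attach a decagonal antiprism (V=20, E=40, F=22) along a 3-gon: merge 3 vertices and 3 edges, delete both glued faces → V=30, E=70, F=42.
Check: V − E + F = 30 − 70 + 42 = 2.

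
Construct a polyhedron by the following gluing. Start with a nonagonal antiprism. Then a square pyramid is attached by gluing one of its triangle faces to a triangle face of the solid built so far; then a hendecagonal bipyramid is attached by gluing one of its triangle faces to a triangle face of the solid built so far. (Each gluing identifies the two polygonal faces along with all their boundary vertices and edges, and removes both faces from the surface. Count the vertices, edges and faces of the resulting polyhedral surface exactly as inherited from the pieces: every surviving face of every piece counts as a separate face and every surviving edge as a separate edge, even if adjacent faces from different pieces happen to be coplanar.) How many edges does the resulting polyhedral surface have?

A nonagonal antiprism: V=18, E=36, F=20.
Attach a square pyramid (V=5, E=8, F=5) along a 3-gon: merge 3 vertices and 3 edges, delete both glued faces → V=20, E=41, F=23.
Attach a hendecagonal bipyramid (V=13, E=33, F=22) along a 3-gon: merge 3 vertices and 3 edges, delete both glued faces → V=30, E=71, F=43.
Check: V − E + F = 30 − 71 + 43 = 2.

71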